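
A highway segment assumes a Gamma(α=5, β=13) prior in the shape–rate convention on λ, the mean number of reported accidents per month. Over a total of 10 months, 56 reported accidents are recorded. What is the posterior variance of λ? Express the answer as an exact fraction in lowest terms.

Total count 56 over total exposure 10 months.
Posterior: α' = 5 + 56 = 61, β' = 13 + 10 = 23.
Posterior variance = α'/β'² = 61/529.

61/529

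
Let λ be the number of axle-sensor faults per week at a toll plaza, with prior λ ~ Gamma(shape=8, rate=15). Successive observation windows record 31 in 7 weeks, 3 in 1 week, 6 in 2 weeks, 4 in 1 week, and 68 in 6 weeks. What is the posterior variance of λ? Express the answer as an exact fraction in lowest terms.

15/128

Total count: 31 + 3 + 6 + 4 + 68 = 112.
Total exposure: 7 + 1 + 2 + 1 + 6 = 17 weeks.
Gamma(α, β) with Poisson data over total exposure Σt gives posterior Gamma(α+Σx, β+Σt) = Gamma(120, 32).
Posterior variance = α'/β'² = 120/1024 = 15/128.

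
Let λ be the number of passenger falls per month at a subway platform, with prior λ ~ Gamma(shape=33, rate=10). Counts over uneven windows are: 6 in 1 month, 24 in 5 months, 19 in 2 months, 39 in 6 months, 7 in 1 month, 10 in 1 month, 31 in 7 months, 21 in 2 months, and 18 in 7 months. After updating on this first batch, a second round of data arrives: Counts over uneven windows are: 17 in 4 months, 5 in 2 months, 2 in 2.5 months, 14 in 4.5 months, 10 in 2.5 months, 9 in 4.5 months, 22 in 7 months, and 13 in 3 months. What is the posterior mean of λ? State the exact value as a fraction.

Total count: 6 + 24 + 19 + 39 + 7 + 10 + 31 + 21 + 18 = 175.
Total exposure: 1 + 5 + 2 + 6 + 1 + 1 + 7 + 2 + 7 = 32 months.
After the first batch: Gamma(33 + 175, 10 + 32) = Gamma(208, 42).
Total count: 17 + 5 + 2 + 14 + 10 + 9 + 22 + 13 = 92.
Total exposure: 4 + 2 + 2.5 + 4.5 + 2.5 + 4.5 + 7 + 3 = 30 months.
After the second batch: Gamma(208 + 92, 42 + 30) = Gamma(300, 72).
Posterior mean = α'/β' = 300/72 = 25/6.

25/6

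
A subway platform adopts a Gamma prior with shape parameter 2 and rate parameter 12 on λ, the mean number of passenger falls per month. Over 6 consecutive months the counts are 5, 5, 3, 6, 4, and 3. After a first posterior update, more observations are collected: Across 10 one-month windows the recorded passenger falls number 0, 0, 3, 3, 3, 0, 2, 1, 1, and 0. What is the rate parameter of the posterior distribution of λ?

Total count: 5 + 5 + 3 + 6 + 4 + 3 = 26.
Total exposure: 6 months.
After the first batch: Gamma(2 + 26, 12 + 6) = Gamma(28, 18).
Total count: 0 + 0 + 3 + 3 + 3 + 0 + 2 + 1 + 1 + 0 = 13.
Total exposure: 10 months.
After the second batch: Gamma(28 + 13, 18 + 10) = Gamma(41, 28).

28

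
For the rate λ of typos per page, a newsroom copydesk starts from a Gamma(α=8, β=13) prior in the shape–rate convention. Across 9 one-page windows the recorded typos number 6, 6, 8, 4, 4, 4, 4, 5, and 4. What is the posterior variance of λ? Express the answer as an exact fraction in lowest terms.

53/484

Total count: 6 + 6 + 8 + 4 + 4 + 4 + 4 + 5 + 4 = 45.
Total exposure: 9 pages.
Posterior: α' = 8 + 45 = 53, β' = 13 + 9 = 22.
Posterior variance = α'/β'² = 53/484.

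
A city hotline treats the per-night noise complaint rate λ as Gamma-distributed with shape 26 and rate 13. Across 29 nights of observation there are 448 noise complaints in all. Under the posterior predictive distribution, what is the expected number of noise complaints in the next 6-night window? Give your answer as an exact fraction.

474/7

Total count 448 over total exposure 29 nights.
Gamma(α, β) with Poisson data over total exposure Σt gives posterior Gamma(α+Σx, β+Σt) = Gamma(474, 42).
Predictive mean over a 6-night window = T·E[λ|data] = 6·474/42 = 474/7.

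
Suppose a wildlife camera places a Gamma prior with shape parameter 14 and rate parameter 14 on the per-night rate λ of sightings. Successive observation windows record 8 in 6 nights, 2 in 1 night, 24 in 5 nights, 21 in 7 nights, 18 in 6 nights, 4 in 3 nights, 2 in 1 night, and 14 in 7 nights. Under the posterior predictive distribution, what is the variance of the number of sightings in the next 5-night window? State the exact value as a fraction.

1177/100

Total count: 8 + 2 + 24 + 21 + 18 + 4 + 2 + 14 = 93.
Total exposure: 6 + 1 + 5 + 7 + 6 + 3 + 1 + 7 = 36 nights.
Gamma(α, β) with Poisson data over total exposure Σt gives posterior Gamma(α+Σx, β+Σt) = Gamma(107, 50).
The posterior predictive for a window of length T is Negative Binomial with variance T·α'·(β'+T)/β'² = 5·107·55/2500 = 1177/100.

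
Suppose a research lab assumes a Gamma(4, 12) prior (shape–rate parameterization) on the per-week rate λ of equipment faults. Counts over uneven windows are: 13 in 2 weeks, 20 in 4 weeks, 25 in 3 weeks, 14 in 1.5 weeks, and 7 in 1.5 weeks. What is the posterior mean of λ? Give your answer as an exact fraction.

83/24

Total count: 13 + 20 + 25 + 14 + 7 = 79.
Total exposure: 2 + 4 + 3 + 1.5 + 1.5 = 12 weeks.
Posterior: α' = 4 + 79 = 83, β' = 12 + 12 = 24.
Posterior mean = α'/β' = 83/24.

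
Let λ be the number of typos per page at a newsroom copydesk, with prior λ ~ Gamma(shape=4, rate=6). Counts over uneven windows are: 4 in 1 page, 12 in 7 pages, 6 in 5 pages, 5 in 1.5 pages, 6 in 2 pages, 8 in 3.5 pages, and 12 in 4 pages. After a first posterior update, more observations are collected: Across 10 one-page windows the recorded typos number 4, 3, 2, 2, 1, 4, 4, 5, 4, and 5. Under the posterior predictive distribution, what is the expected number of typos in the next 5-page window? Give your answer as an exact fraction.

Total count: 4 + 12 + 6 + 5 + 6 + 8 + 12 = 53.
Total exposure: 1 + 7 + 5 + 1.5 + 2 + 3.5 + 4 = 24 pages.
After the first batch: Gamma(4 + 53, 6 + 24) = Gamma(57, 30).
Total count: 4 + 3 + 2 + 2 + 1 + 4 + 4 + 5 + 4 + 5 = 34.
Total exposure: 10 pages.
After the second batch: Gamma(57 + 34, 30 + 10) = Gamma(91, 40).
Predictive mean over a 5-page window = T·E[λ|data] = 5·91/40 = 91/8.

91/8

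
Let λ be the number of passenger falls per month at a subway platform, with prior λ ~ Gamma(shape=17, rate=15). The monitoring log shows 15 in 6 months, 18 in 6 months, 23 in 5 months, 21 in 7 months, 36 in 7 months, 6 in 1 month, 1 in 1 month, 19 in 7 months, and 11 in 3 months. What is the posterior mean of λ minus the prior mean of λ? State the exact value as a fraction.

Total count: 15 + 18 + 23 + 21 + 36 + 6 + 1 + 19 + 11 = 150.
Total exposure: 6 + 6 + 5 + 7 + 7 + 1 + 1 + 7 + 3 = 43 months.
Gamma(α, β) with Poisson data over total exposure Σt gives posterior Gamma(α+Σx, β+Σt) = Gamma(167, 58).
Posterior mean = 167/58 = 167/58; prior mean = 17/15 = 17/15. Difference = 167/58 − 17/15 = 1519/870.

1519/870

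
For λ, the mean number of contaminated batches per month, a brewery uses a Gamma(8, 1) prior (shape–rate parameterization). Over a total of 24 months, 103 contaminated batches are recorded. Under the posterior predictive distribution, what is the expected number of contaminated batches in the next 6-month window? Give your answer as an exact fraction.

666/25

Total count 103 over total exposure 24 months.
Posterior: α' = 8 + 103 = 111, β' = 1 + 24 = 25.
Predictive mean over a 6-month window = T·E[λ|data] = 6·111/25 = 666/25.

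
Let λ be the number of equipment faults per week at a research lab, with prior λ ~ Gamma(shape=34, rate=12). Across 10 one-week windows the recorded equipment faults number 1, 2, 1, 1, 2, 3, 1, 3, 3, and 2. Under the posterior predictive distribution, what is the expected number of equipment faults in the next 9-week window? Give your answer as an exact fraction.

Total count: 1 + 2 + 1 + 1 + 2 + 3 + 1 + 3 + 3 + 2 = 19.
Total exposure: 10 weeks.
Posterior: α' = 34 + 19 = 53, β' = 12 + 10 = 22.
Predictive mean over a 9-week window = T·E[λ|data] = 9·53/22 = 477/22.

477/22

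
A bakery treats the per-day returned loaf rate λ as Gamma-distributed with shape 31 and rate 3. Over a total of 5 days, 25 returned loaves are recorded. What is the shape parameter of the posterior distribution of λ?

56

Total count 25 over total exposure 5 days.
By Gamma–Poisson conjugacy, the posterior is Gamma(α + Σx, β + Σt) = Gamma(31 + 25, 3 + 5) = Gamma(56, 8).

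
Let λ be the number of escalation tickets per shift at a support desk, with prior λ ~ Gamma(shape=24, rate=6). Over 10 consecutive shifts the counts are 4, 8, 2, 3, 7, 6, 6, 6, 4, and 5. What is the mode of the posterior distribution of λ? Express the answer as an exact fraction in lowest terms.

Total count: 4 + 8 + 2 + 3 + 7 + 6 + 6 + 6 + 4 + 5 = 51.
Total exposure: 10 shifts.
Posterior: α' = 24 + 51 = 75, β' = 6 + 10 = 16.
Posterior mode = (α'−1)/β' = 74/16 = 37/8.

37/8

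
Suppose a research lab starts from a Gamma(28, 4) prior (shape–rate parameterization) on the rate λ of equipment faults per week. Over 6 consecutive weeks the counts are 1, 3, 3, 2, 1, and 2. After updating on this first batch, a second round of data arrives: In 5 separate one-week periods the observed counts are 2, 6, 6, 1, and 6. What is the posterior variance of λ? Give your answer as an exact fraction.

Total count: 1 + 3 + 3 + 2 + 1 + 2 = 12.
Total exposure: 6 weeks.
After the first batch: Gamma(28 + 12, 4 + 6) = Gamma(40, 10).
Total count: 2 + 6 + 6 + 1 + 6 = 21.
Total exposure: 5 weeks.
After the second batch: Gamma(40 + 21, 10 + 5) = Gamma(61, 15).
Posterior variance = α'/β'² = 61/225.

61/225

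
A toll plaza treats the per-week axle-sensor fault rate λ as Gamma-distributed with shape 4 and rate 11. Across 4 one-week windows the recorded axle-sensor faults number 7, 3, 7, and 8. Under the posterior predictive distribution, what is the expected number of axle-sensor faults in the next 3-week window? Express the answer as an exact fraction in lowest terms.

29/5

Total count: 7 + 3 + 7 + 8 = 25.
Total exposure: 4 weeks.
By Gamma–Poisson conjugacy, the posterior is Gamma(α + Σx, β + Σt) = Gamma(4 + 25, 11 + 4) = Gamma(29, 15).
Predictive mean over a 3-week window = T·E[λ|data] = 3·29/15 = 29/5.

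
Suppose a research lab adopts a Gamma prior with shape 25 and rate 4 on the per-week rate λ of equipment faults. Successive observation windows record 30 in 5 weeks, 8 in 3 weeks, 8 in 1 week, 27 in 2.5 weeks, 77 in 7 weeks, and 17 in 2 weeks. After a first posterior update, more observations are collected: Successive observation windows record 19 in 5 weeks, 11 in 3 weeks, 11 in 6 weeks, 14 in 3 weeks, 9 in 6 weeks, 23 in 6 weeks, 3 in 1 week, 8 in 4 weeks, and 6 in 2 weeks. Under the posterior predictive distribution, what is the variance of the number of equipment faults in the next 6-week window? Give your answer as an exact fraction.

Total count: 30 + 8 + 8 + 27 + 77 + 17 = 167.
Total exposure: 5 + 3 + 1 + 2.5 + 7 + 2 = 20.5 weeks.
After the first batch: Gamma(25 + 167, 4 + 20.5) = Gamma(192, 49/2).
Total count: 19 + 11 + 11 + 14 + 9 + 23 + 3 + 8 + 6 = 104.
Total exposure: 5 + 3 + 6 + 3 + 6 + 6 + 1 + 4 + 2 = 36 weeks.
After the second batch: Gamma(192 + 104, 49/2 + 36) = Gamma(296, 121/2).
The posterior predictive for a window of length T is Negative Binomial with variance T·α'·(β'+T)/β'² = 6·296·(133/2)/(14641/4) = 472416/14641.

472416/14641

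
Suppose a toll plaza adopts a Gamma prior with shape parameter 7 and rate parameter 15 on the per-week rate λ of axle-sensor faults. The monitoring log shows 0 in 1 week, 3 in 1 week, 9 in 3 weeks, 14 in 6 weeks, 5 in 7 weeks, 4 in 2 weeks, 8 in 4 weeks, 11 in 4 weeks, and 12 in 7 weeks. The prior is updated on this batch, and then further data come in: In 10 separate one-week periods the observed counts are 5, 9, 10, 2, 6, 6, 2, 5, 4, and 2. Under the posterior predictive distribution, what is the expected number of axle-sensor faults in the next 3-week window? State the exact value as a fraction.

31/5

Total count: 0 + 3 + 9 + 14 + 5 + 4 + 8 + 11 + 12 = 66.
Total exposure: 1 + 1 + 3 + 6 + 7 + 2 + 4 + 4 + 7 = 35 weeks.
After the first batch: Gamma(7 + 66, 15 + 35) = Gamma(73, 50).
Total count: 5 + 9 + 10 + 2 + 6 + 6 + 2 + 5 + 4 + 2 = 51.
Total exposure: 10 weeks.
After the second batch: Gamma(73 + 51, 50 + 10) = Gamma(124, 60).
Predictive mean over a 3-week window = T·E[λ|data] = 3·124/60 = 31/5.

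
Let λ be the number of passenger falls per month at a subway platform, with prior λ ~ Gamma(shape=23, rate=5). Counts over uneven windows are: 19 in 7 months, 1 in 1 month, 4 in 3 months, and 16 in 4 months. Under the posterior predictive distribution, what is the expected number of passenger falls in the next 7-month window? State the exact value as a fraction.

Total count: 19 + 1 + 4 + 16 = 40.
Total exposure: 7 + 1 + 3 + 4 = 15 months.
The Gamma prior is conjugate for the Poisson rate, so λ | data ~ Gamma(23+40, 5+15) = Gamma(63, 20).
Predictive mean over a 7-month window = T·E[λ|data] = 7·63/20 = 441/20.

441/20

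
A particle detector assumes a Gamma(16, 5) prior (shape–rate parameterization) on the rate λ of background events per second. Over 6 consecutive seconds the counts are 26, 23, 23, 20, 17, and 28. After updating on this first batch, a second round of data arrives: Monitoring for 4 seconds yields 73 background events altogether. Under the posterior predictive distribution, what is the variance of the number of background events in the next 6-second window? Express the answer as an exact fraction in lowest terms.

3164/25

Total count: 26 + 23 + 23 + 20 + 17 + 28 = 137.
Total exposure: 6 seconds.
After the first batch: Gamma(16 + 137, 5 + 6) = Gamma(153, 11).
Total count 73 over total exposure 4 seconds.
After the second batch: Gamma(153 + 73, 11 + 4) = Gamma(226, 15).
The posterior predictive for a window of length T is Negative Binomial with variance T·α'·(β'+T)/β'² = 6·226·21/225 = 3164/25.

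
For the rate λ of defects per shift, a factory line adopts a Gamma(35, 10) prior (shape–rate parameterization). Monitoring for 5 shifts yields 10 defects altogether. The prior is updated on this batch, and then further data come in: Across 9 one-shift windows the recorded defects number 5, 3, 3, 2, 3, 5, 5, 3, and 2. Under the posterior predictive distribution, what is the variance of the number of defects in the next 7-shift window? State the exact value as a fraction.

4123/144

Total count 10 over total exposure 5 shifts.
After the first batch: Gamma(35 + 10, 10 + 5) = Gamma(45, 15).
Total count: 5 + 3 + 3 + 2 + 3 + 5 + 5 + 3 + 2 = 31.
Total exposure: 9 shifts.
After the second batch: Gamma(45 + 31, 15 + 9) = Gamma(76, 24).
The posterior predictive for a window of length T is Negative Binomial with variance T·α'·(β'+T)/β'² = 7·76·31/576 = 4123/144.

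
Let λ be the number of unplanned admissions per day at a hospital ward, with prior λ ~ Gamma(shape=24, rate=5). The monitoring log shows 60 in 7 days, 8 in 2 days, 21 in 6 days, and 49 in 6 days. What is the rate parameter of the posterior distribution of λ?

26

Total count: 60 + 8 + 21 + 49 = 138.
Total exposure: 7 + 2 + 6 + 6 = 21 days.
Gamma(α, β) with Poisson data over total exposure Σt gives posterior Gamma(α+Σx, β+Σt) = Gamma(162, 26).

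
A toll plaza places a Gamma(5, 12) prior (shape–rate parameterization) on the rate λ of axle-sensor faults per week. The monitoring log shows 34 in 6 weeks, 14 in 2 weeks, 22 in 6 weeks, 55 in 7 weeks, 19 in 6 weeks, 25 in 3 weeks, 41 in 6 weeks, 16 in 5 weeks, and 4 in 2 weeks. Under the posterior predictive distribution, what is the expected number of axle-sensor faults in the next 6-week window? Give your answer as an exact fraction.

282/11

Total count: 34 + 14 + 22 + 55 + 19 + 25 + 41 + 16 + 4 = 230.
Total exposure: 6 + 2 + 6 + 7 + 6 + 3 + 6 + 5 + 2 = 43 weeks.
The Gamma prior is conjugate for the Poisson rate, so λ | data ~ Gamma(5+230, 12+43) = Gamma(235, 55).
Predictive mean over a 6-week window = T·E[λ|data] = 6·235/55 = 282/11.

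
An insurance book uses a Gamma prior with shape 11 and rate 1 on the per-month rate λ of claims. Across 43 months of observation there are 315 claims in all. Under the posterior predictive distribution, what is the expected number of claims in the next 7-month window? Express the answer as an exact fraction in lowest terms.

Total count 315 over total exposure 43 months.
Gamma(α, β) with Poisson data over total exposure Σt gives posterior Gamma(α+Σx, β+Σt) = Gamma(326, 44).
Predictive mean over a 7-month window = T·E[λ|data] = 7·326/44 = 1141/22.

1141/22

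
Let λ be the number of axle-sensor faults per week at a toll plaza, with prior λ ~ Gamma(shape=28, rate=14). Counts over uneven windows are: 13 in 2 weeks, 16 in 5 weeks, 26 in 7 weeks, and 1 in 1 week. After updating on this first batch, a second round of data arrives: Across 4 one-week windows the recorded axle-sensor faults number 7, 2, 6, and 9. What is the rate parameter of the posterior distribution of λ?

33

Total count: 13 + 16 + 26 + 1 = 56.
Total exposure: 2 + 5 + 7 + 1 = 15 weeks.
After the first batch: Gamma(28 + 56, 14 + 15) = Gamma(84, 29).
Total count: 7 + 2 + 6 + 9 = 24.
Total exposure: 4 weeks.
After the second batch: Gamma(84 + 24, 29 + 4) = Gamma(108, 33).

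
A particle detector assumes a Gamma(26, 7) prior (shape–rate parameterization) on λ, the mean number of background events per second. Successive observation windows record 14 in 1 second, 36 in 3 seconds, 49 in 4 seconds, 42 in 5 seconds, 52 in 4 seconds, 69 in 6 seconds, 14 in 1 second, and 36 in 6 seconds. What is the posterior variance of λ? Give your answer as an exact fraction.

Total count: 14 + 36 + 49 + 42 + 52 + 69 + 14 + 36 = 312.
Total exposure: 1 + 3 + 4 + 5 + 4 + 6 + 1 + 6 = 30 seconds.
By Gamma–Poisson conjugacy, the posterior is Gamma(α + Σx, β + Σt) = Gamma(26 + 312, 7 + 30) = Gamma(338, 37).
Posterior variance = α'/β'² = 338/1369.

338/1369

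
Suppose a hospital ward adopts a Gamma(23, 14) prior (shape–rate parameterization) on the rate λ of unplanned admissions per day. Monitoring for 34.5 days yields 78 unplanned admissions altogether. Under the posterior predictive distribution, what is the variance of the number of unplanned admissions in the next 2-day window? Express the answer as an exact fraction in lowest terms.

40804/9409

Total count 78 over total exposure 34.5 days.
Posterior: α' = 23 + 78 = 101, β' = 14 + 34.5 = 97/2.
The posterior predictive for a window of length T is Negative Binomial with variance T·α'·(β'+T)/β'² = 2·101·(101/2)/(9409/4) = 40804/9409.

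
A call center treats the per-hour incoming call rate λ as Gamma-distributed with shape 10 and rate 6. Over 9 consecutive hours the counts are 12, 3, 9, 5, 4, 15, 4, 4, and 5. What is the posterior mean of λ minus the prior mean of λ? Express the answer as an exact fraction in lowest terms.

Total count: 12 + 3 + 9 + 5 + 4 + 15 + 4 + 4 + 5 = 61.
Total exposure: 9 hours.
The Gamma prior is conjugate for the Poisson rate, so λ | data ~ Gamma(10+61, 6+9) = Gamma(71, 15).
Posterior mean = 71/15 = 71/15; prior mean = 10/6 = 5/3. Difference = 71/15 − 5/3 = 46/15.

46/15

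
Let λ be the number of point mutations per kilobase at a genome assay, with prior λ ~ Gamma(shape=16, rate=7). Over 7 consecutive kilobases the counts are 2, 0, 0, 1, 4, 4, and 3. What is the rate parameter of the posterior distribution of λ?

14

Total count: 2 + 0 + 0 + 1 + 4 + 4 + 3 = 14.
Total exposure: 7 kilobases.
Conjugate update: add total count to the shape and total exposure to the rate, giving Gamma(30, 14).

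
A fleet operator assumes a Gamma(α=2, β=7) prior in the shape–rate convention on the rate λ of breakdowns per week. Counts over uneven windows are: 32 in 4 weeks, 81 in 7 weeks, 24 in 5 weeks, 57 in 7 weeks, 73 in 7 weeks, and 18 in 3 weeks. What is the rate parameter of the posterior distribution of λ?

Total count: 32 + 81 + 24 + 57 + 73 + 18 = 285.
Total exposure: 4 + 7 + 5 + 7 + 7 + 3 = 33 weeks.
Posterior: α' = 2 + 285 = 287, β' = 7 + 33 = 40.

40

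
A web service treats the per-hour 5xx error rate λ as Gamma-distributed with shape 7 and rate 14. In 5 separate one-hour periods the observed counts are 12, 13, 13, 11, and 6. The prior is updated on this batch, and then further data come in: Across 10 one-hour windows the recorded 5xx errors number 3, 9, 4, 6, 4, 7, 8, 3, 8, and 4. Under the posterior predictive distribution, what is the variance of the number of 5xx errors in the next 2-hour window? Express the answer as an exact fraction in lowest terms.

7316/841

Total count: 12 + 13 + 13 + 11 + 6 = 55.
Total exposure: 5 hours.
After the first batch: Gamma(7 + 55, 14 + 5) = Gamma(62, 19).
Total count: 3 + 9 + 4 + 6 + 4 + 7 + 8 + 3 + 8 + 4 = 56.
Total exposure: 10 hours.
After the second batch: Gamma(62 + 56, 19 + 10) = Gamma(118, 29).
The posterior predictive for a window of length T is Negative Binomial with variance T·α'·(β'+T)/β'² = 2·118·31/841 = 7316/841.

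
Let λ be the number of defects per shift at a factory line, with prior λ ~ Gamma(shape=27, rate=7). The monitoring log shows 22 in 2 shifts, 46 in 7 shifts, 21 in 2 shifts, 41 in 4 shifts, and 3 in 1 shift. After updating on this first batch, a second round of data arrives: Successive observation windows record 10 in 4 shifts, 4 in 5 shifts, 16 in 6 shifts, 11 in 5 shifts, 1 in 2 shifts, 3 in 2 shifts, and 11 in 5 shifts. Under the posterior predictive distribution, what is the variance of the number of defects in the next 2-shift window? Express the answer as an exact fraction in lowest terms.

1458/169

Total count: 22 + 46 + 21 + 41 + 3 = 133.
Total exposure: 2 + 7 + 2 + 4 + 1 = 16 shifts.
After the first batch: Gamma(27 + 133, 7 + 16) = Gamma(160, 23).
Total count: 10 + 4 + 16 + 11 + 1 + 3 + 11 = 56.
Total exposure: 4 + 5 + 6 + 5 + 2 + 2 + 5 = 29 shifts.
After the second batch: Gamma(160 + 56, 23 + 29) = Gamma(216, 52).
The posterior predictive for a window of length T is Negative Binomial with variance T·α'·(β'+T)/β'² = 2·216·54/2704 = 1458/169.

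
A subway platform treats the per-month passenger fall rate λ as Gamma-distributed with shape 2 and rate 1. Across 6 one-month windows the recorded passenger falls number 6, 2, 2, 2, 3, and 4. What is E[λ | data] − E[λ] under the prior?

1

Total count: 6 + 2 + 2 + 2 + 3 + 4 = 19.
Total exposure: 6 months.
Conjugate update: add total count to the shape and total exposure to the rate, giving Gamma(21, 7).
Posterior mean = 21/7 = 3; prior mean = 2/1 = 2. Difference = 3 − 2 = 1.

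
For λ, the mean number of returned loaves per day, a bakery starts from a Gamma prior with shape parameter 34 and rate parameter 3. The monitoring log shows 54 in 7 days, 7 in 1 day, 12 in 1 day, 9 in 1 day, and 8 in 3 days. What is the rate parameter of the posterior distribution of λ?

Total count: 54 + 7 + 12 + 9 + 8 = 90.
Total exposure: 7 + 1 + 1 + 1 + 3 = 13 days.
Posterior: α' = 34 + 90 = 124, β' = 3 + 13 = 16.

16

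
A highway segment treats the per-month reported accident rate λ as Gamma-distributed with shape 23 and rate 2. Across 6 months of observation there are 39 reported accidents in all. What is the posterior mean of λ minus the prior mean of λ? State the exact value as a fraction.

Total count 39 over total exposure 6 months.
Gamma(α, β) with Poisson data over total exposure Σt gives posterior Gamma(α+Σx, β+Σt) = Gamma(62, 8).
Posterior mean = 62/8 = 31/4; prior mean = 23/2 = 23/2. Difference = 31/4 − 23/2 = -15/4.

-15/4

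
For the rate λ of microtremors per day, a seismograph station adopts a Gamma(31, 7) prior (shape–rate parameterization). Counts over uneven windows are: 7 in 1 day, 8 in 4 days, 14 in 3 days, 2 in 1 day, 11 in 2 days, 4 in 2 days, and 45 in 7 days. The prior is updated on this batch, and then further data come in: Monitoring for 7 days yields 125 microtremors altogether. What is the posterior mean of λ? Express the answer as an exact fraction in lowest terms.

247/34

Total count: 7 + 8 + 14 + 2 + 11 + 4 + 45 = 91.
Total exposure: 1 + 4 + 3 + 1 + 2 + 2 + 7 = 20 days.
After the first batch: Gamma(31 + 91, 7 + 20) = Gamma(122, 27).
Total count 125 over total exposure 7 days.
After the second batch: Gamma(122 + 125, 27 + 7) = Gamma(247, 34).
Posterior mean = α'/β' = 247/34.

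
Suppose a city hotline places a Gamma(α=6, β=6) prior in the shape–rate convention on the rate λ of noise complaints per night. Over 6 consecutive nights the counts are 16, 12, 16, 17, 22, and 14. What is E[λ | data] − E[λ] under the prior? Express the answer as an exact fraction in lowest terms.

Total count: 16 + 12 + 16 + 17 + 22 + 14 = 97.
Total exposure: 6 nights.
Gamma(α, β) with Poisson data over total exposure Σt gives posterior Gamma(α+Σx, β+Σt) = Gamma(103, 12).
Posterior mean = 103/12 = 103/12; prior mean = 6/6 = 1. Difference = 103/12 − 1 = 91/12.

91/12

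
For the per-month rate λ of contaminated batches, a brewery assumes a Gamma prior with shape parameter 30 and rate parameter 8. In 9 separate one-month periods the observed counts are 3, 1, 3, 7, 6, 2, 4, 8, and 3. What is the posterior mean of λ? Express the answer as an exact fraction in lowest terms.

Total count: 3 + 1 + 3 + 7 + 6 + 2 + 4 + 8 + 3 = 37.
Total exposure: 9 months.
The Gamma prior is conjugate for the Poisson rate, so λ | data ~ Gamma(30+37, 8+9) = Gamma(67, 17).
Posterior mean = α'/β' = 67/17.

67/17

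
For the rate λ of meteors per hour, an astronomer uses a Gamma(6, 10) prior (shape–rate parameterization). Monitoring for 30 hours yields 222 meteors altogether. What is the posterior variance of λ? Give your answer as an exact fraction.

57/400

Total count 222 over total exposure 30 hours.
Posterior: α' = 6 + 222 = 228, β' = 10 + 30 = 40.
Posterior variance = α'/β'² = 228/1600 = 57/400.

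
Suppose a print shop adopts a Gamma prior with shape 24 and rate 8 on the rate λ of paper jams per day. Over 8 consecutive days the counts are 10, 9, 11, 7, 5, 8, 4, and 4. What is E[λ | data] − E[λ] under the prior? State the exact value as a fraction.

Total count: 10 + 9 + 11 + 7 + 5 + 8 + 4 + 4 = 58.
Total exposure: 8 days.
The Gamma prior is conjugate for the Poisson rate, so λ | data ~ Gamma(24+58, 8+8) = Gamma(82, 16).
Posterior mean = 82/16 = 41/8; prior mean = 24/8 = 3. Difference = 41/8 − 3 = 17/8.

17/8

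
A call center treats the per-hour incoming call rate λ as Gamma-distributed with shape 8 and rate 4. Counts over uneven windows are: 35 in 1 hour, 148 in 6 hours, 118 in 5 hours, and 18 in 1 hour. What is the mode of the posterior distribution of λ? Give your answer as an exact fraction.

326/17

Total count: 35 + 148 + 118 + 18 = 319.
Total exposure: 1 + 6 + 5 + 1 = 13 hours.
The Gamma prior is conjugate for the Poisson rate, so λ | data ~ Gamma(8+319, 4+13) = Gamma(327, 17).
Posterior mode = (α'−1)/β' = 326/17.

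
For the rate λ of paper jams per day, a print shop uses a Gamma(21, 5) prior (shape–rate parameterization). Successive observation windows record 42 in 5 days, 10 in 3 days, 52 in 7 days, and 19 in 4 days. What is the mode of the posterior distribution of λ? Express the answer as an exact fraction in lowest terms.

143/24

Total count: 42 + 10 + 52 + 19 = 123.
Total exposure: 5 + 3 + 7 + 4 = 19 days.
The Gamma prior is conjugate for the Poisson rate, so λ | data ~ Gamma(21+123, 5+19) = Gamma(144, 24).
Posterior mode = (α'−1)/β' = 143/24.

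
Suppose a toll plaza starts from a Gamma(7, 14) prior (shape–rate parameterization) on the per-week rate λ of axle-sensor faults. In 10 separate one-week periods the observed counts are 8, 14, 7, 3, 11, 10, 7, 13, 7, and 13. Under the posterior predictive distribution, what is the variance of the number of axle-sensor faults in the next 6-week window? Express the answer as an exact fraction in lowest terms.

125/4

Total count: 8 + 14 + 7 + 3 + 11 + 10 + 7 + 13 + 7 + 13 = 93.
Total exposure: 10 weeks.
Posterior: α' = 7 + 93 = 100, β' = 14 + 10 = 24.
The posterior predictive for a window of length T is Negative Binomial with variance T·α'·(β'+T)/β'² = 6·100·30/576 = 125/4.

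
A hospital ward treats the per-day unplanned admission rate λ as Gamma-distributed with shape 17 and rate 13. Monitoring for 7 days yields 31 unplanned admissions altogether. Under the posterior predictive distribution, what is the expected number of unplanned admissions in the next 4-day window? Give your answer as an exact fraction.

48/5

Total count 31 over total exposure 7 days.
Conjugate update: add total count to the shape and total exposure to the rate, giving Gamma(48, 20).
Predictive mean over a 4-day window = T·E[λ|data] = 4·48/20 = 48/5.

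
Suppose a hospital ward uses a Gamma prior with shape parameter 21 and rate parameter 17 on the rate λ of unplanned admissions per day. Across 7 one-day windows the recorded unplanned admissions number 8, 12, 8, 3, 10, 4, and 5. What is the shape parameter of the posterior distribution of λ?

71

Total count: 8 + 12 + 8 + 3 + 10 + 4 + 5 = 50.
Total exposure: 7 days.
The Gamma prior is conjugate for the Poisson rate, so λ | data ~ Gamma(21+50, 17+7) = Gamma(71, 24).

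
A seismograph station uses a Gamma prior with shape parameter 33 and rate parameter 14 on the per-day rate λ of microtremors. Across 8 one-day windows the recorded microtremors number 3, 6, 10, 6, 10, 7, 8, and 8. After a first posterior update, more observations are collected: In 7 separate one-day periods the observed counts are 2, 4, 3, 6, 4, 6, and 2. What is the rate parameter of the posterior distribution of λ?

Total count: 3 + 6 + 10 + 6 + 10 + 7 + 8 + 8 = 58.
Total exposure: 8 days.
After the first batch: Gamma(33 + 58, 14 + 8) = Gamma(91, 22).
Total count: 2 + 4 + 3 + 6 + 4 + 6 + 2 = 27.
Total exposure: 7 days.
After the second batch: Gamma(91 + 27, 22 + 7) = Gamma(118, 29).

29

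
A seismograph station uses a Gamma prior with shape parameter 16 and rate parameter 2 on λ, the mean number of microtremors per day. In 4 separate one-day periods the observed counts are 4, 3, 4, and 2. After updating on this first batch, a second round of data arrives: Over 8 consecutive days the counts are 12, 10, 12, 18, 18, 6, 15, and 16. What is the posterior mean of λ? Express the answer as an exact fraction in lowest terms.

Total count: 4 + 3 + 4 + 2 = 13.
Total exposure: 4 days.
After the first batch: Gamma(16 + 13, 2 + 4) = Gamma(29, 6).
Total count: 12 + 10 + 12 + 18 + 18 + 6 + 15 + 16 = 107.
Total exposure: 8 days.
After the second batch: Gamma(29 + 107, 6 + 8) = Gamma(136, 14).
Posterior mean = α'/β' = 136/14 = 68/7.

68/7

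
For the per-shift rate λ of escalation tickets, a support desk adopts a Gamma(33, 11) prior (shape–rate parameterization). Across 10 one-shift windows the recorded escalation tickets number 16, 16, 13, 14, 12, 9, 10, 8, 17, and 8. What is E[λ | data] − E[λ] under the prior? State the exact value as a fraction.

31/7

Total count: 16 + 16 + 13 + 14 + 12 + 9 + 10 + 8 + 17 + 8 = 123.
Total exposure: 10 shifts.
Conjugate update: add total count to the shape and total exposure to the rate, giving Gamma(156, 21).
Posterior mean = 156/21 = 52/7; prior mean = 33/11 = 3. Difference = 52/7 − 3 = 31/7.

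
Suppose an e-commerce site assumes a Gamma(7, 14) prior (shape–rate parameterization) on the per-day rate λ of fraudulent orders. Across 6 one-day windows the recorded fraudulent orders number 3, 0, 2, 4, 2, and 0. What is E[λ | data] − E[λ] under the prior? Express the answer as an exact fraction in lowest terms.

2/5

Total count: 3 + 0 + 2 + 4 + 2 + 0 = 11.
Total exposure: 6 days.
Gamma(α, β) with Poisson data over total exposure Σt gives posterior Gamma(α+Σx, β+Σt) = Gamma(18, 20).
Posterior mean = 18/20 = 9/10; prior mean = 7/14 = 1/2. Difference = 9/10 − 1/2 = 2/5.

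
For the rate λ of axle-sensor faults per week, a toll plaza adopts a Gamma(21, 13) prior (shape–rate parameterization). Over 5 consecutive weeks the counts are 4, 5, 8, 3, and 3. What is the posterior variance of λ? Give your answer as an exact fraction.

Total count: 4 + 5 + 8 + 3 + 3 = 23.
Total exposure: 5 weeks.
Posterior: α' = 21 + 23 = 44, β' = 13 + 5 = 18.
Posterior variance = α'/β'² = 44/324 = 11/81.

11/81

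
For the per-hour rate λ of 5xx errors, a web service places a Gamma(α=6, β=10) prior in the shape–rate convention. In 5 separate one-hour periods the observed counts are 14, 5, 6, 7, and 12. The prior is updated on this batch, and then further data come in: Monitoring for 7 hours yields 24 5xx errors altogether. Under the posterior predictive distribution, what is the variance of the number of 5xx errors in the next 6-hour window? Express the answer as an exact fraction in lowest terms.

3108/121

Total count: 14 + 5 + 6 + 7 + 12 = 44.
Total exposure: 5 hours.
After the first batch: Gamma(6 + 44, 10 + 5) = Gamma(50, 15).
Total count 24 over total exposure 7 hours.
After the second batch: Gamma(50 + 24, 15 + 7) = Gamma(74, 22).
The posterior predictive for a window of length T is Negative Binomial with variance T·α'·(β'+T)/β'² = 6·74·28/484 = 3108/121.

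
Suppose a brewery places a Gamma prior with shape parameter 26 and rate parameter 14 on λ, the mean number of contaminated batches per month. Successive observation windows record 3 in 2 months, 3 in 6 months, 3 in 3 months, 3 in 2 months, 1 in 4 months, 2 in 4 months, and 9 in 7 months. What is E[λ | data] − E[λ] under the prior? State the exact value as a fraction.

Total count: 3 + 3 + 3 + 3 + 1 + 2 + 9 = 24.
Total exposure: 2 + 6 + 3 + 2 + 4 + 4 + 7 = 28 months.
Posterior: α' = 26 + 24 = 50, β' = 14 + 28 = 42.
Posterior mean = 50/42 = 25/21; prior mean = 26/14 = 13/7. Difference = 25/21 − 13/7 = -2/3.

-2/3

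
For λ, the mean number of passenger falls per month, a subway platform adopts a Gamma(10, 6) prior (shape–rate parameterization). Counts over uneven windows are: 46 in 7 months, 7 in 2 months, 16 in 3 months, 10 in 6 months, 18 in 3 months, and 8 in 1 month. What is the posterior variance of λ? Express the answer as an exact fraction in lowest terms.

Total count: 46 + 7 + 16 + 10 + 18 + 8 = 105.
Total exposure: 7 + 2 + 3 + 6 + 3 + 1 = 22 months.
The Gamma prior is conjugate for the Poisson rate, so λ | data ~ Gamma(10+105, 6+22) = Gamma(115, 28).
Posterior variance = α'/β'² = 115/784.

115/784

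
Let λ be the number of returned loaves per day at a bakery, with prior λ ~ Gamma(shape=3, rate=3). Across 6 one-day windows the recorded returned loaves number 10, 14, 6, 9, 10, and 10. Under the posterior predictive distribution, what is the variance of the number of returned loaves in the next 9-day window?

124

Total count: 10 + 14 + 6 + 9 + 10 + 10 = 59.
Total exposure: 6 days.
By Gamma–Poisson conjugacy, the posterior is Gamma(α + Σx, β + Σt) = Gamma(3 + 59, 3 + 6) = Gamma(62, 9).
The posterior predictive for a window of length T is Negative Binomial with variance T·α'·(β'+T)/β'² = 9·62·18/81 = 124.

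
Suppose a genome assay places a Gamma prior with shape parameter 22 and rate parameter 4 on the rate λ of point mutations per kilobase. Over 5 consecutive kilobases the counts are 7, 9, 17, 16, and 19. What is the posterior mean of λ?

Total count: 7 + 9 + 17 + 16 + 19 = 68.
Total exposure: 5 kilobases.
By Gamma–Poisson conjugacy, the posterior is Gamma(α + Σx, β + Σt) = Gamma(22 + 68, 4 + 5) = Gamma(90, 9).
Posterior mean = α'/β' = 90/9 = 10.

10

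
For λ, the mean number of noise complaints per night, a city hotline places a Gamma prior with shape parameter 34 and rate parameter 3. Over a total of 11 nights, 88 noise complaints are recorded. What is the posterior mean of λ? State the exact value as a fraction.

61/7

Total count 88 over total exposure 11 nights.
The Gamma prior is conjugate for the Poisson rate, so λ | data ~ Gamma(34+88, 3+11) = Gamma(122, 14).
Posterior mean = α'/β' = 122/14 = 61/7.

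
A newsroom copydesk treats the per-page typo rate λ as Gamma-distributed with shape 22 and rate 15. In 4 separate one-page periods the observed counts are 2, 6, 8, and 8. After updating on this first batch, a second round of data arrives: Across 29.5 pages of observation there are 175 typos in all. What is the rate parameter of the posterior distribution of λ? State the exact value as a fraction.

Total count: 2 + 6 + 8 + 8 = 24.
Total exposure: 4 pages.
After the first batch: Gamma(22 + 24, 15 + 4) = Gamma(46, 19).
Total count 175 over total exposure 29.5 pages.
After the second batch: Gamma(46 + 175, 19 + 29.5) = Gamma(221, 97/2).

97/2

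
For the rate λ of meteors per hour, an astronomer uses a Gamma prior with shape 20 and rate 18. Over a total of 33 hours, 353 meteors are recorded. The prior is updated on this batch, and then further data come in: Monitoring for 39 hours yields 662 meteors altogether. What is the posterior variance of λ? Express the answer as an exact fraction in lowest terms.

Total count 353 over total exposure 33 hours.
After the first batch: Gamma(20 + 353, 18 + 33) = Gamma(373, 51).
Total count 662 over total exposure 39 hours.
After the second batch: Gamma(373 + 662, 51 + 39) = Gamma(1035, 90).
Posterior variance = α'/β'² = 1035/8100 = 23/180.

23/180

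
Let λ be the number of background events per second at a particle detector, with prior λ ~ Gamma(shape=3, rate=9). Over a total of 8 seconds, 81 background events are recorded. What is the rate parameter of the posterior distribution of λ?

17

Total count 81 over total exposure 8 seconds.
Gamma(α, β) with Poisson data over total exposure Σt gives posterior Gamma(α+Σx, β+Σt) = Gamma(84, 17).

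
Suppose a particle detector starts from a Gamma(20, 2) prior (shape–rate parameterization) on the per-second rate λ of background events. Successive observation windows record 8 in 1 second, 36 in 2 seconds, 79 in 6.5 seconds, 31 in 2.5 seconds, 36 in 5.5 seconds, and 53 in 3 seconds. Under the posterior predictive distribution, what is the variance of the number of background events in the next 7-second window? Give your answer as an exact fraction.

Total count: 8 + 36 + 79 + 31 + 36 + 53 = 243.
Total exposure: 1 + 2 + 6.5 + 2.5 + 5.5 + 3 = 20.5 seconds.
Conjugate update: add total count to the shape and total exposure to the rate, giving Gamma(263, 45/2).
The posterior predictive for a window of length T is Negative Binomial with variance T·α'·(β'+T)/β'² = 7·263·(59/2)/(2025/4) = 217238/2025.

217238/2025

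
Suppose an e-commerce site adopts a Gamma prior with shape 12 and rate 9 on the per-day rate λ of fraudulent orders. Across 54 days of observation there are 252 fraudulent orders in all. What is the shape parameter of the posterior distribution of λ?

Total count 252 over total exposure 54 days.
Posterior: α' = 12 + 252 = 264, β' = 9 + 54 = 63.

264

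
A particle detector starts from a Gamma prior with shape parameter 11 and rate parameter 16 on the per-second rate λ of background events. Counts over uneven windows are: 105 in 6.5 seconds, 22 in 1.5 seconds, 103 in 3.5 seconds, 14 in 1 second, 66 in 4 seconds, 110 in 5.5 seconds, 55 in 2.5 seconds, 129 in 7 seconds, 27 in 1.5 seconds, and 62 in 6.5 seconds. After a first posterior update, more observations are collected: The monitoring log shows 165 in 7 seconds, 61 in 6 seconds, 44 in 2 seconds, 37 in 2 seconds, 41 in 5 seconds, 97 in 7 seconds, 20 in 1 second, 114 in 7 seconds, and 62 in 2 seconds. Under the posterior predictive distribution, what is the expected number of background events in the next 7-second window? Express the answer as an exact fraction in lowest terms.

2690/27

Total count: 105 + 22 + 103 + 14 + 66 + 110 + 55 + 129 + 27 + 62 = 693.
Total exposure: 6.5 + 1.5 + 3.5 + 1 + 4 + 5.5 + 2.5 + 7 + 1.5 + 6.5 = 39.5 seconds.
After the first batch: Gamma(11 + 693, 16 + 39.5) = Gamma(704, 111/2).
Total count: 165 + 61 + 44 + 37 + 41 + 97 + 20 + 114 + 62 = 641.
Total exposure: 7 + 6 + 2 + 2 + 5 + 7 + 1 + 7 + 2 = 39 seconds.
After the second batch: Gamma(704 + 641, 111/2 + 39) = Gamma(1345, 189/2).
Predictive mean over a 7-second window = T·E[λ|data] = 7·1345/(189/2) = 2690/27.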